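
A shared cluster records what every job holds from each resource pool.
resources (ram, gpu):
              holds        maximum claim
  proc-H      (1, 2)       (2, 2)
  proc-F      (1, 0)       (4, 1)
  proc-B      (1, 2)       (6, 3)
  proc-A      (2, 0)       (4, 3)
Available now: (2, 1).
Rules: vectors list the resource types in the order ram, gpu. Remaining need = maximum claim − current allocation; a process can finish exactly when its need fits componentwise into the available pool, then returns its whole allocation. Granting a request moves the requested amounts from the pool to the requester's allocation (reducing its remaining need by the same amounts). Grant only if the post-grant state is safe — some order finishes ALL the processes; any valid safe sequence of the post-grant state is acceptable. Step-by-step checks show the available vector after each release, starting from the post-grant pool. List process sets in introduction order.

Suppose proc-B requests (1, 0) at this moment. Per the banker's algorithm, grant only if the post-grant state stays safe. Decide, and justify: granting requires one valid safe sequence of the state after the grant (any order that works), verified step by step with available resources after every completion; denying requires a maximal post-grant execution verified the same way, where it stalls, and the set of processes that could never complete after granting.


GRANT. The post-grant state is safe; one safe sequence: proc-H, proc-A, proc-B, proc-F.
Key observation: granting shrinks the pool to (1, 1), yet proc-H still fits and the chain goes through.
Check on the post-grant state, step by step:
  pool = (1, 1)
  proc-H needs (1, 0) <= (1, 1) -> finishes; pool += (1, 2) = (2, 3)
  proc-A needs (2, 3) <= (2, 3) -> finishes; pool += (2, 0) = (4, 3)
  proc-B needs (4, 1) <= (4, 3) -> finishes; pool += (2, 2) = (6, 5)
  proc-F needs (3, 1) <= (6, 5) -> finishes; pool += (1, 0) = (7, 5)


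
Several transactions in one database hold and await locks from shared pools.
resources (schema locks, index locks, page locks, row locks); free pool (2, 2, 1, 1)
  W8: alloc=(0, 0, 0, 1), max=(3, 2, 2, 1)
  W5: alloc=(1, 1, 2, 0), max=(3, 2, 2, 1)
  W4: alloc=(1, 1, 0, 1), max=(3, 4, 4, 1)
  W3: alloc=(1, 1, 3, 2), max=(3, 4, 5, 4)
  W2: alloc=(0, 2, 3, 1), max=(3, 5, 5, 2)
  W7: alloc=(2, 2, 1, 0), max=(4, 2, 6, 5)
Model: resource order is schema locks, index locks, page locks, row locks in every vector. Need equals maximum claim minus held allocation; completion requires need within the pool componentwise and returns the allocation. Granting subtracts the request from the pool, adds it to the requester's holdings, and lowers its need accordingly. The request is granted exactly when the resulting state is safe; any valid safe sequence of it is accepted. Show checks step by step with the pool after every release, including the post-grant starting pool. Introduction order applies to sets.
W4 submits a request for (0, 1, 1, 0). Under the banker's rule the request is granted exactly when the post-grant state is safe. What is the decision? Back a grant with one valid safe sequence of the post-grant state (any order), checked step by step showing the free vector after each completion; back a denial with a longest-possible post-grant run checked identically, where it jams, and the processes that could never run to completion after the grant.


DENY — the pretend-granted state is unsafe.
Key observation: after W5, W8 the pool peaks at (3, 2, 2, 2), and each blocked process is short somewhere: W4 on page locks; W3 on index locks; W2 on index locks; W7 on page locks, row locks.
On the post-grant state, W5, W8 is a maximal run — nothing extends it. Step-by-step check:
  pool = (2, 1, 0, 1)
  W5 needs (2, 1, 0, 1) <= (2, 1, 0, 1) -> finishes; pool += (1, 1, 2, 0) = (3, 2, 2, 1)
  W8 needs (3, 2, 2, 0) <= (3, 2, 2, 1) -> finishes; pool += (0, 0, 0, 1) = (3, 2, 2, 2)
  blocked: W4 wants (2, 2, 3, 0), pool (3, 2, 2, 2) — not enough page locks
  blocked: W3 wants (2, 3, 2, 2), pool (3, 2, 2, 2) — not enough index locks
  blocked: W2 wants (3, 3, 2, 1), pool (3, 2, 2, 2) — not enough index locks
  blocked: W7 wants (2, 0, 5, 5), pool (3, 2, 2, 2) — not enough page locks and row locks
Processes that could never finish after the grant: W4, W3, W2 and W7.


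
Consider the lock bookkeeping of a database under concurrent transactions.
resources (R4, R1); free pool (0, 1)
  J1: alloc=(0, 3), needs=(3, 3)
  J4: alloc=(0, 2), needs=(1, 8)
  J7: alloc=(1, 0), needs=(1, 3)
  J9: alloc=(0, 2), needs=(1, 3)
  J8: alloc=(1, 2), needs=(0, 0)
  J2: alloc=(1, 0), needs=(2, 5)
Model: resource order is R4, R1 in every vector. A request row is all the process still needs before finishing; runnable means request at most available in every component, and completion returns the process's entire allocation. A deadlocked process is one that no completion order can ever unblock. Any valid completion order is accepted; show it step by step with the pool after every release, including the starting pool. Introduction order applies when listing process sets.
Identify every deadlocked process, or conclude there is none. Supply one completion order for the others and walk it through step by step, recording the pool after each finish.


The deadlocked set is empty.
Key observation: beginning at J8, releases accumulate fast enough that every process eventually fits.
A valid finishing order for the others: J8, J7, J9, J2, J1, J4. Walking it through:
  pool = (0, 1)
  run J8 (needs (0, 0), free (0, 1)); after release of (1, 2) the pool is (1, 3)
  run J7 (needs (1, 3), free (1, 3)); after release of (1, 0) the pool is (2, 3)
  run J9 (needs (1, 3), free (2, 3)); after release of (0, 2) the pool is (2, 5)
  run J2 (needs (2, 5), free (2, 5)); after release of (1, 0) the pool is (3, 5)
  run J1 (needs (3, 3), free (3, 5)); after release of (0, 3) the pool is (3, 8)
  run J4 (needs (1, 8), free (3, 8)); after release of (0, 2) the pool is (3, 10)


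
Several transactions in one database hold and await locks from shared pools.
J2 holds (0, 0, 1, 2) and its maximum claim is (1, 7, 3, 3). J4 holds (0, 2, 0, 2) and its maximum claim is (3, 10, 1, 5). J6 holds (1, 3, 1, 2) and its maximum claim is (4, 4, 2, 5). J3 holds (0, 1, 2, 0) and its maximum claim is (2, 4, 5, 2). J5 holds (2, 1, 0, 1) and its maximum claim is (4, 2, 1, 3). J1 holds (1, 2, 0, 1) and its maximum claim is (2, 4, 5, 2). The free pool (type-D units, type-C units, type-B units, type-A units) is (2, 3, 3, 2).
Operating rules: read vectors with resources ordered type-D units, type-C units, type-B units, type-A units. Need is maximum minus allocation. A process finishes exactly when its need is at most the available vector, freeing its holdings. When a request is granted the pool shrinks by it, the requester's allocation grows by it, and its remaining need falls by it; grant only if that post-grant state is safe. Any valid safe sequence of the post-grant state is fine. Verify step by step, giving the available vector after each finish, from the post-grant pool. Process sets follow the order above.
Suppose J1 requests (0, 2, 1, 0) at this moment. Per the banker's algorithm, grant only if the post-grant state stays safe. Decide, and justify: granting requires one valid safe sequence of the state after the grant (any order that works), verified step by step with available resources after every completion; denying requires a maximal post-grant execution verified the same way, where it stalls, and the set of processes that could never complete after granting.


GRANT — the state after the grant stays safe, e.g. via J5, J6, J3, J1, J4, J2.
Key observation: granting shrinks the pool to (2, 1, 2, 2), yet J5 still fits and the chain goes through.
Verifying the post-grant state step by step:
  pool = (2, 1, 2, 2)
  J5 needs (2, 1, 1, 2) <= (2, 1, 2, 2) -> finishes; pool += (2, 1, 0, 1) = (4, 2, 2, 3)
  J6 needs (3, 1, 1, 3) <= (4, 2, 2, 3) -> finishes; pool += (1, 3, 1, 2) = (5, 5, 3, 5)
  J3 needs (2, 3, 3, 2) <= (5, 5, 3, 5) -> finishes; pool += (0, 1, 2, 0) = (5, 6, 5, 5)
  J1 needs (1, 0, 4, 1) <= (5, 6, 5, 5) -> finishes; pool += (1, 4, 1, 1) = (6, 10, 6, 6)
  J4 needs (3, 8, 1, 3) <= (6, 10, 6, 6) -> finishes; pool += (0, 2, 0, 2) = (6, 12, 6, 8)
  J2 needs (1, 7, 2, 1) <= (6, 12, 6, 8) -> finishes; pool += (0, 0, 1, 2) = (6, 12, 7, 10)


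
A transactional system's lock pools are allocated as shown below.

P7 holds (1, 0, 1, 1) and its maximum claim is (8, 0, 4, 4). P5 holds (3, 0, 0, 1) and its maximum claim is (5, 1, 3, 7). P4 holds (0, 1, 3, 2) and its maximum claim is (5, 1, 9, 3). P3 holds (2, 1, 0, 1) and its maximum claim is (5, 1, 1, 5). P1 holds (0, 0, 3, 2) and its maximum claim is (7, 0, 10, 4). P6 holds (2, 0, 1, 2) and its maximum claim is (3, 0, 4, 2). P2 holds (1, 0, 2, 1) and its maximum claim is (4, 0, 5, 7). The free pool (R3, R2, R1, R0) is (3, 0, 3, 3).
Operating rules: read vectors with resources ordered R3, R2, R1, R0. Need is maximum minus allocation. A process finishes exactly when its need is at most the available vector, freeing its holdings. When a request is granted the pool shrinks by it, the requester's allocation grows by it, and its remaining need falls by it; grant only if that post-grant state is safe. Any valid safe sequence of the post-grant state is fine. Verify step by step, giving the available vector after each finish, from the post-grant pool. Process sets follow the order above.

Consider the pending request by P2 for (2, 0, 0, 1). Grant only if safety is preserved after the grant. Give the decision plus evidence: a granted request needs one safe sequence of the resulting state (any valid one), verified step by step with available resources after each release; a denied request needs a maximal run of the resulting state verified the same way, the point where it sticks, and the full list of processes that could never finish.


GRANT. The post-grant state is safe; one safe sequence: P6, P3, P2, P5, P4, P1, P7.
Key observation: (1, 0, 3, 2) free after granting still covers P6 first, and each release covers the next.
Verifying the post-grant state step by step:
  pool = (1, 0, 3, 2)
  P6: need (1, 0, 3, 0) fits (1, 0, 3, 2); releases (2, 0, 1, 2), pool now (3, 0, 4, 4)
  P3: need (3, 0, 1, 4) fits (3, 0, 4, 4); releases (2, 1, 0, 1), pool now (5, 1, 4, 5)
  P2: need (1, 0, 3, 5) fits (5, 1, 4, 5); releases (3, 0, 2, 2), pool now (8, 1, 6, 7)
  P5: need (2, 1, 3, 6) fits (8, 1, 6, 7); releases (3, 0, 0, 1), pool now (11, 1, 6, 8)
  P4: need (5, 0, 6, 1) fits (11, 1, 6, 8); releases (0, 1, 3, 2), pool now (11, 2, 9, 10)
  P1: need (7, 0, 7, 2) fits (11, 2, 9, 10); releases (0, 0, 3, 2), pool now (11, 2, 12, 12)
  P7: need (7, 0, 3, 3) fits (11, 2, 12, 12); releases (1, 0, 1, 1), pool now (12, 2, 13, 13)


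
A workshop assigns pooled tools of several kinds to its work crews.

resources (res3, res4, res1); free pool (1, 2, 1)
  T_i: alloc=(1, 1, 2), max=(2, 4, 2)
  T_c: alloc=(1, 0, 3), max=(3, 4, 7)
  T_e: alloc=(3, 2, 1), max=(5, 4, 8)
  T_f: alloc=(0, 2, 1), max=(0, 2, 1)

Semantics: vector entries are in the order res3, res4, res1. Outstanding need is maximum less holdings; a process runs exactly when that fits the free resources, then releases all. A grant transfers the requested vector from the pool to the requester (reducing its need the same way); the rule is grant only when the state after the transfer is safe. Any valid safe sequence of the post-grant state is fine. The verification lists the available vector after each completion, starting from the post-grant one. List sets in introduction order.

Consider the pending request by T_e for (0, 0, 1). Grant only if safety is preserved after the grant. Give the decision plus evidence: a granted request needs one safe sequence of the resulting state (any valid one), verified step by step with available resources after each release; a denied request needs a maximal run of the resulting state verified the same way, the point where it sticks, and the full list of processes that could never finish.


DENY: after the grant no complete ordering would exist.
Key observation: even finishing T_f, T_i leaves just (2, 5, 3) free — too little res1 for any of the remaining processes.
After a pretend grant, a maximal execution: T_f, T_i — then nothing else fits. Walking it through:
  pool = (1, 2, 0)
  run T_f (needs (0, 0, 0), free (1, 2, 0)); after release of (0, 2, 1) the pool is (1, 4, 1)
  run T_i (needs (1, 3, 0), free (1, 4, 1)); after release of (1, 1, 2) the pool is (2, 5, 3)
  T_c cannot run: need (2, 4, 4) vs free (2, 5, 3) (insufficient res1)
  T_e cannot run: need (2, 2, 6) vs free (2, 5, 3) (insufficient res1)
Processes that could never finish after the grant: T_c and T_e.


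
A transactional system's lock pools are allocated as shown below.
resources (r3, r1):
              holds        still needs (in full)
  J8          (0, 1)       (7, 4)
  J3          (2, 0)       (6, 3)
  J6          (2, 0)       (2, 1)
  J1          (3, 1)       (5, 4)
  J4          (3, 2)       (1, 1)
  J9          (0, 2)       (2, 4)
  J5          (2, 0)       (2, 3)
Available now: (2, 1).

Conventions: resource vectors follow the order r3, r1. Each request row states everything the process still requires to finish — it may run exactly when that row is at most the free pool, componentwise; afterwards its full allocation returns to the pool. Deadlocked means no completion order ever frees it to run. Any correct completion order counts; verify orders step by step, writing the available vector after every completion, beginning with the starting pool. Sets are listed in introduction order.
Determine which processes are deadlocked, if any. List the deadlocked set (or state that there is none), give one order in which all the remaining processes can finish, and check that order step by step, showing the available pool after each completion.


Deadlocked: J8, J1 and J9.
Key observation: r1 is the bottleneck — with J4, J5, J6, J3 done the pool holds (11, 3), short of every remaining need.
A valid finishing order for the others: J4, J5, J6, J3. Walking it through:
  pool = (2, 1)
  J4: need (1, 1) fits (2, 1); releases (3, 2), pool now (5, 3)
  J5: need (2, 3) fits (5, 3); releases (2, 0), pool now (7, 3)
  J6: need (2, 1) fits (7, 3); releases (2, 0), pool now (9, 3)
  J3: need (6, 3) fits (9, 3); releases (2, 0), pool now (11, 3)
The stuck group stays short no matter what:
  blocked: J8 wants (7, 4), pool (11, 3) — not enough r1
  blocked: J1 wants (5, 4), pool (11, 3) — not enough r1
  blocked: J9 wants (2, 4), pool (11, 3) — not enough r1


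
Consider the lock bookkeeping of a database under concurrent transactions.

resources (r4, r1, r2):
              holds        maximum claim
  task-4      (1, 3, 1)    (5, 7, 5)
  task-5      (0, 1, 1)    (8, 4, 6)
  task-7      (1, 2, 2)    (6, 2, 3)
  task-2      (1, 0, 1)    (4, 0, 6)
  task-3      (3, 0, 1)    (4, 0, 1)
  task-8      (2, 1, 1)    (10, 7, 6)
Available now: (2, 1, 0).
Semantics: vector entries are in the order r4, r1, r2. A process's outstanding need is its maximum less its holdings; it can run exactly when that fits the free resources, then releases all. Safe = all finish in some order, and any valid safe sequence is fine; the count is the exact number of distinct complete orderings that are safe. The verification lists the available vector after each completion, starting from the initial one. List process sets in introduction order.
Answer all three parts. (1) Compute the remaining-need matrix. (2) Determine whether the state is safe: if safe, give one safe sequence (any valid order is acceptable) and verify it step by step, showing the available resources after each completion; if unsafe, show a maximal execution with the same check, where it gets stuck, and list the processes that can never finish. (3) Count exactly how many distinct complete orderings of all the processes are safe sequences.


(1) Remaining need (order r4, r1, r2):
  task-4: (4, 4, 4)
  task-5: (8, 3, 5)
  task-7: (5, 0, 1)
  task-2: (3, 0, 5)
  task-3: (1, 0, 0)
  task-8: (8, 6, 5)
(2) The state is UNSAFE.
Key observation: once task-3, task-7 finish, the pool peaks at (6, 3, 3) — and every remaining process still needs more r2 than that.
A maximal execution: task-3, task-7 — then nothing else fits. Check, step by step:
  pool = (2, 1, 0)
  run task-3 (needs (1, 0, 0), free (2, 1, 0)); after release of (3, 0, 1) the pool is (5, 1, 1)
  run task-7 (needs (5, 0, 1), free (5, 1, 1)); after release of (1, 2, 2) the pool is (6, 3, 3)
  blocked: task-4 wants (4, 4, 4), pool (6, 3, 3) — not enough r1 and r2
  blocked: task-5 wants (8, 3, 5), pool (6, 3, 3) — not enough r4 and r2
  blocked: task-2 wants (3, 0, 5), pool (6, 3, 3) — not enough r2
  blocked: task-8 wants (8, 6, 5), pool (6, 3, 3) — not enough r4, r1 and r2
Permanently blocked: task-4, task-5, task-2 and task-8.
(3) Precisely 0 of the possible complete orderings are safe sequences.


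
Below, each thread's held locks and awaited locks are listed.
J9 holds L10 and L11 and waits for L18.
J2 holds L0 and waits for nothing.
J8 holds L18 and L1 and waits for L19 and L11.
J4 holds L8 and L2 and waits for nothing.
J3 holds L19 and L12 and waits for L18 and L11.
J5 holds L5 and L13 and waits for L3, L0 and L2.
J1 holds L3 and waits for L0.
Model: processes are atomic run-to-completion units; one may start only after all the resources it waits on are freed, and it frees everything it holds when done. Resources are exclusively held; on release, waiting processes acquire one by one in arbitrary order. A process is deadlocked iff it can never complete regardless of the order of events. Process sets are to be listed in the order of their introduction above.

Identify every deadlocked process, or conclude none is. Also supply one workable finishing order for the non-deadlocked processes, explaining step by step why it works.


Deadlocked set: J9, J8 and J3.
Key observation: the loop J9 -> J8 -> J9 blocks itself forever; J3 is caught in further circular waits.
One completion order for the rest: J2, J4, J1, J5.
Verifying each step:
  J2 waits on nothing -> runs at once and releases L0
  J4 waits on nothing -> runs at once and releases L8 and L2
  run J1 (all its waits — L0 — are resolved); releases L3
  run J5 (all its waits — L3, L0 and L2 — are resolved); releases L5 and L13


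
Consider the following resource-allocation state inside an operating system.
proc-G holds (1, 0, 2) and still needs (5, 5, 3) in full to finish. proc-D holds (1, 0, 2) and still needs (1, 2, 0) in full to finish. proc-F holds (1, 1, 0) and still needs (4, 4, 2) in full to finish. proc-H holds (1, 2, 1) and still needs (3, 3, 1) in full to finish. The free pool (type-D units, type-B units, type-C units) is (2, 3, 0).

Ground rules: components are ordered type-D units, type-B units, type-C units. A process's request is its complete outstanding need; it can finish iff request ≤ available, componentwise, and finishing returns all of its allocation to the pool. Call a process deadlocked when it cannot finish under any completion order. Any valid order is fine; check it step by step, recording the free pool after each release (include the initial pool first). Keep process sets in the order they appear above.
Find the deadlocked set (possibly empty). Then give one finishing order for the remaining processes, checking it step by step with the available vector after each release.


The deadlocked set is empty.
Key observation: the pool covers proc-D at once, and every later process fits after earlier releases.
One completion order for the rest: proc-D, proc-H, proc-F, proc-G. Verifying each step:
  pool = (2, 3, 0)
  run proc-D (needs (1, 2, 0), free (2, 3, 0)); after release of (1, 0, 2) the pool is (3, 3, 2)
  run proc-H (needs (3, 3, 1), free (3, 3, 2)); after release of (1, 2, 1) the pool is (4, 5, 3)
  run proc-F (needs (4, 4, 2), free (4, 5, 3)); after release of (1, 1, 0) the pool is (5, 6, 3)
  run proc-G (needs (5, 5, 3), free (5, 6, 3)); after release of (1, 0, 2) the pool is (6, 6, 5)


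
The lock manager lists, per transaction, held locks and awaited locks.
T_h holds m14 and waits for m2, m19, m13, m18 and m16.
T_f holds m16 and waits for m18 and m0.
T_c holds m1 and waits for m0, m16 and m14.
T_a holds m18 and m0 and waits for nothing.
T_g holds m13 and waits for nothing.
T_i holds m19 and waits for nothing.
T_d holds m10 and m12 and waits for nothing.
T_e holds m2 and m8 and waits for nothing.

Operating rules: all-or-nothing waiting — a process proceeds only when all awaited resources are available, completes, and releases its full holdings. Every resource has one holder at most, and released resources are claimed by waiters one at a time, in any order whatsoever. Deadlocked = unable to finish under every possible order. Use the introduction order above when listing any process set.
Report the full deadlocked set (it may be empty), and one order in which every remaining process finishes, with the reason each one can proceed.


Nothing here is deadlocked.
Key observation: the waits form no ring: some process can always run, and its releases unblock the others one by one.
The rest can finish in the order T_d, T_g, T_a, T_f, T_i, T_e, T_h, T_c.
Step-by-step check:
  T_d: no waits; runs immediately, freeing m10 and m12
  T_g: no waits; runs immediately, freeing m13
  T_a: no waits; runs immediately, freeing m18 and m0
  run T_f (all its waits — m18 and m0 — are resolved); releases m16
  T_i: no waits; runs immediately, freeing m19
  T_e: no waits; runs immediately, freeing m2 and m8
  run T_h (all its waits — m2, m19, m13, m18 and m16 — are resolved); releases m14
  run T_c (all its waits — m0, m16 and m14 — are resolved); releases m1


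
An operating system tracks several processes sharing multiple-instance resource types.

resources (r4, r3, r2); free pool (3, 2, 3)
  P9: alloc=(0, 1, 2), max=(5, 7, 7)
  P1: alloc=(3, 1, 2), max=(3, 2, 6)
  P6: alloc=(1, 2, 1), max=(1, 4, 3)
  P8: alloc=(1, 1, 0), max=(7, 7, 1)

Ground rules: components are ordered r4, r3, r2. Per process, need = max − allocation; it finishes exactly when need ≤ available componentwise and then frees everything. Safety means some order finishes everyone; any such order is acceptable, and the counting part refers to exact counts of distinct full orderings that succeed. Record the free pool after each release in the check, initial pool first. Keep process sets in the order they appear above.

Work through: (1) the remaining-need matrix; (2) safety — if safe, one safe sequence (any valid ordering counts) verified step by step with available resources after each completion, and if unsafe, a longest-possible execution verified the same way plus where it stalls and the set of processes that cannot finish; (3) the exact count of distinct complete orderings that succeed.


(1) Remaining need (order r4, r3, r2):
  P9: (5, 6, 5)
  P1: (0, 1, 4)
  P6: (0, 2, 2)
  P8: (6, 6, 1)
(2) The state is UNSAFE.
Key observation: the pool after P6, P1 is (7, 5, 6); every surviving request exceeds it in r3, so progress ends there.
Going as far as possible: P6, P1; after that, nothing fits. Check, step by step:
  pool = (3, 2, 3)
  P6: need (0, 2, 2) fits (3, 2, 3); releases (1, 2, 1), pool now (4, 4, 4)
  P1: need (0, 1, 4) fits (4, 4, 4); releases (3, 1, 2), pool now (7, 5, 6)
  P9 still needs (5, 6, 5) but only (7, 5, 6) is free — short on r3
  P8 still needs (6, 6, 1) but only (7, 5, 6) is free — short on r3
Permanently blocked: P9 and P8.
(3) Precisely 0 of the possible complete orderings are safe sequences.


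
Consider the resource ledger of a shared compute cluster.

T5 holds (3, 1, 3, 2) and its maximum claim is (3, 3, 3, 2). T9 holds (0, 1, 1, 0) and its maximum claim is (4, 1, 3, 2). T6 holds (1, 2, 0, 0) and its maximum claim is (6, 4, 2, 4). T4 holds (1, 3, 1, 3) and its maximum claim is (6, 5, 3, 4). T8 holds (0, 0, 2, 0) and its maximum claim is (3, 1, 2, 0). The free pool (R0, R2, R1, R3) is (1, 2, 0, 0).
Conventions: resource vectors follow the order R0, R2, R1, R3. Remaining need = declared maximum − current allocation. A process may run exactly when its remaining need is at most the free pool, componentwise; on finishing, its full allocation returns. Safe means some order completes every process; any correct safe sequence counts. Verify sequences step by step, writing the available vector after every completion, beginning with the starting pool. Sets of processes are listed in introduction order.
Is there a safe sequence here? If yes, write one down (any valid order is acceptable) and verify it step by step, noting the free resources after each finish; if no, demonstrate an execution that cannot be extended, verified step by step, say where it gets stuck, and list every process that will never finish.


UNSAFE — no complete ordering exists.
Key observation: once T5, T9, T8 finish, the pool peaks at (4, 4, 6, 2) — and every remaining process still needs more R0 than that.
The run T5, T9, T8 cannot be extended any further. Verifying each step:
  pool = (1, 2, 0, 0)
  T5 needs (0, 2, 0, 0) <= (1, 2, 0, 0) -> finishes; pool += (3, 1, 3, 2) = (4, 3, 3, 2)
  T9 needs (4, 0, 2, 2) <= (4, 3, 3, 2) -> finishes; pool += (0, 1, 1, 0) = (4, 4, 4, 2)
  T8 needs (3, 1, 0, 0) <= (4, 4, 4, 2) -> finishes; pool += (0, 0, 2, 0) = (4, 4, 6, 2)
  blocked: T6 wants (5, 2, 2, 4), pool (4, 4, 6, 2) — not enough R0 and R3
  blocked: T4 wants (5, 2, 2, 1), pool (4, 4, 6, 2) — not enough R0
Permanently blocked: T6 and T4.


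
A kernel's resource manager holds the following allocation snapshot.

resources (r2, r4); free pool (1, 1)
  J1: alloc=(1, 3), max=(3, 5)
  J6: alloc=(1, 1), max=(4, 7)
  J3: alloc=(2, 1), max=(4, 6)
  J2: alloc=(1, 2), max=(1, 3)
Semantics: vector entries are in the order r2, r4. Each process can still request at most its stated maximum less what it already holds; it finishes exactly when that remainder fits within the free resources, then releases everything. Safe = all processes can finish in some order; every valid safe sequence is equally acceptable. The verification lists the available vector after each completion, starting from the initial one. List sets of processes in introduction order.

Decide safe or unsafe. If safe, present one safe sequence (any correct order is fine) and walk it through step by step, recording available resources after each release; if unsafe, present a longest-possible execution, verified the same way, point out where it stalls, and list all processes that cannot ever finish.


The state is SAFE; one workable sequence: J2, J1, J6, J3.
Key observation: reading the order forward, J2 is the first process whose need (0, 1) meets the free pool (1, 1) exactly on a resource it requests.
Verifying each step:
  pool = (1, 1)
  J2 needs (0, 1) <= (1, 1) -> finishes; pool += (1, 2) = (2, 3)
  J1 needs (2, 2) <= (2, 3) -> finishes; pool += (1, 3) = (3, 6)
  J6 needs (3, 6) <= (3, 6) -> finishes; pool += (1, 1) = (4, 7)
  J3 needs (2, 5) <= (4, 7) -> finishes; pool += (2, 1) = (6, 8)


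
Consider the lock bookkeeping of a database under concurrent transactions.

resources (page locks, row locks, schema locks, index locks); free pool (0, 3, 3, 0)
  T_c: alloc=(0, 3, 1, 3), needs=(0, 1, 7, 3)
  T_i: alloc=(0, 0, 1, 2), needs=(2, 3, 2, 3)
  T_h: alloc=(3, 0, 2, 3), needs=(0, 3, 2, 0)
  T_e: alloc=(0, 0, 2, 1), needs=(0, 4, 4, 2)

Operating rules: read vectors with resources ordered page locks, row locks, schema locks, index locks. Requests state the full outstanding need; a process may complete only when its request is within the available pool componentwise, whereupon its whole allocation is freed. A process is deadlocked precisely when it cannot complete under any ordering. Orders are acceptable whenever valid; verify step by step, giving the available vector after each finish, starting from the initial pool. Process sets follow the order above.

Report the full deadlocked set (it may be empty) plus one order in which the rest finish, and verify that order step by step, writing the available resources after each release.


The deadlocked set is T_c and T_e.
Key observation: after T_h, T_i the pool peaks at (3, 3, 6, 5), and each blocked process is short somewhere: T_c on schema locks; T_e on row locks.
A valid finishing order for the others: T_h, T_i. Walking it through:
  pool = (0, 3, 3, 0)
  T_h needs (0, 3, 2, 0) <= (0, 3, 3, 0) -> finishes; pool += (3, 0, 2, 3) = (3, 3, 5, 3)
  T_i needs (2, 3, 2, 3) <= (3, 3, 5, 3) -> finishes; pool += (0, 0, 1, 2) = (3, 3, 6, 5)
The stuck group stays short no matter what:
  blocked: T_c wants (0, 1, 7, 3), pool (3, 3, 6, 5) — not enough schema locks
  blocked: T_e wants (0, 4, 4, 2), pool (3, 3, 6, 5) — not enough row locks


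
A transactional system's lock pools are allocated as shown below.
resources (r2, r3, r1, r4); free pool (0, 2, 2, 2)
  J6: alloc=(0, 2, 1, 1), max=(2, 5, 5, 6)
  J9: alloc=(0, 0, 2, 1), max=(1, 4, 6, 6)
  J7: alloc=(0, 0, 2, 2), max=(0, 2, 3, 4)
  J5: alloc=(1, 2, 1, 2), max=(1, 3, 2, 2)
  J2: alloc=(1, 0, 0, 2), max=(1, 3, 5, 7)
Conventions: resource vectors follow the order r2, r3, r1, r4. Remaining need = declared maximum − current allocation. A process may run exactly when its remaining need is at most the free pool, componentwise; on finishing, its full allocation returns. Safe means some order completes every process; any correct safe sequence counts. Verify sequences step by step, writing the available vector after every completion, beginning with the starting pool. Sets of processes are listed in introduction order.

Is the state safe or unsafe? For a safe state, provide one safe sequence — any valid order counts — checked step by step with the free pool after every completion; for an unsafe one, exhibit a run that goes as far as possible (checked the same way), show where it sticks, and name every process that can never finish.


The state is SAFE; one workable sequence: J5, J7, J2, J9, J6.
Key observation: J2 marks the first exact bind of the order: its need (0, 3, 5, 5) fits the free (1, 4, 5, 6) with zero slack on a requested resource.
Check, step by step:
  pool = (0, 2, 2, 2)
  J5: need (0, 1, 1, 0) fits (0, 2, 2, 2); releases (1, 2, 1, 2), pool now (1, 4, 3, 4)
  J7: need (0, 2, 1, 2) fits (1, 4, 3, 4); releases (0, 0, 2, 2), pool now (1, 4, 5, 6)
  J2: need (0, 3, 5, 5) fits (1, 4, 5, 6); releases (1, 0, 0, 2), pool now (2, 4, 5, 8)
  J9: need (1, 4, 4, 5) fits (2, 4, 5, 8); releases (0, 0, 2, 1), pool now (2, 4, 7, 9)
  J6: need (2, 3, 4, 5) fits (2, 4, 7, 9); releases (0, 2, 1, 1), pool now (2, 6, 8, 10)


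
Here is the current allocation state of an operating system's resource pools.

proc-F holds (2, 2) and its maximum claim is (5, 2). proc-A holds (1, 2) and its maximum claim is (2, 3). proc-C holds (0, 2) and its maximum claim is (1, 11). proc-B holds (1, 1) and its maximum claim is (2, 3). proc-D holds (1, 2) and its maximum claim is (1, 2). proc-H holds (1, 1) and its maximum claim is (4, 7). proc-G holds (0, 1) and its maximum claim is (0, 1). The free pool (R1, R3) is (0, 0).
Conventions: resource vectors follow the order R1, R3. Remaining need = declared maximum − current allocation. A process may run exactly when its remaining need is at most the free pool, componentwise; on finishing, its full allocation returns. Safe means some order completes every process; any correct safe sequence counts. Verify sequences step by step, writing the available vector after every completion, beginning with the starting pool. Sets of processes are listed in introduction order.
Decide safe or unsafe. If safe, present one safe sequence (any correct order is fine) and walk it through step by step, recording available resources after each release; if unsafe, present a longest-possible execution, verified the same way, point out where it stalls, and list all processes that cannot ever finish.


SAFE — a valid safe sequence is proc-D, proc-G, proc-B, proc-A, proc-F, proc-H, proc-C.
Key observation: reading the order forward, proc-B is the first process whose need (1, 2) meets the free pool (1, 3) exactly on a resource it requests.
Step-by-step check:
  pool = (0, 0)
  run proc-D (needs (0, 0), free (0, 0)); after release of (1, 2) the pool is (1, 2)
  run proc-G (needs (0, 0), free (1, 2)); after release of (0, 1) the pool is (1, 3)
  run proc-B (needs (1, 2), free (1, 3)); after release of (1, 1) the pool is (2, 4)
  run proc-A (needs (1, 1), free (2, 4)); after release of (1, 2) the pool is (3, 6)
  run proc-F (needs (3, 0), free (3, 6)); after release of (2, 2) the pool is (5, 8)
  run proc-H (needs (3, 6), free (5, 8)); after release of (1, 1) the pool is (6, 9)
  run proc-C (needs (1, 9), free (6, 9)); after release of (0, 2) the pool is (6, 11)


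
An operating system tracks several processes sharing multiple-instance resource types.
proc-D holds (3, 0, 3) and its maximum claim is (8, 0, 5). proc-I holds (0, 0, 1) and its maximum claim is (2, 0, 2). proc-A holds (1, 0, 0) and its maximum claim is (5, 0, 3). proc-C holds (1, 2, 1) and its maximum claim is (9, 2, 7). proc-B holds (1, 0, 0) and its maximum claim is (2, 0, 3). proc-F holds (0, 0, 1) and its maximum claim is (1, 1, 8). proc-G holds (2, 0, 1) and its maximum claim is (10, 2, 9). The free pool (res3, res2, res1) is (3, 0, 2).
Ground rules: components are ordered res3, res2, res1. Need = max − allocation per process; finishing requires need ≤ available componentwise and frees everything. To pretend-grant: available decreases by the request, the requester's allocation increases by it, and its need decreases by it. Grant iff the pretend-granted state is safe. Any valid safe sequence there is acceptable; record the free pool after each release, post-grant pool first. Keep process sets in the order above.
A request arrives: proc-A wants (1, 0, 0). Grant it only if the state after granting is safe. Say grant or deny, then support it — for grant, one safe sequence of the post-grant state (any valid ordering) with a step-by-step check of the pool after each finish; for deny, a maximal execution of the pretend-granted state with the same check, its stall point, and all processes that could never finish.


GRANT — the state after the grant stays safe, e.g. via proc-I, proc-B, proc-A, proc-D, proc-C, proc-F, proc-G.
Key observation: the transfer keeps a workable pool ((2, 0, 2)); proc-I starts the safe sequence.
Verifying the post-grant state step by step:
  pool = (2, 0, 2)
  proc-I needs (2, 0, 1) <= (2, 0, 2) -> finishes; pool += (0, 0, 1) = (2, 0, 3)
  proc-B needs (1, 0, 3) <= (2, 0, 3) -> finishes; pool += (1, 0, 0) = (3, 0, 3)
  proc-A needs (3, 0, 3) <= (3, 0, 3) -> finishes; pool += (2, 0, 0) = (5, 0, 3)
  proc-D needs (5, 0, 2) <= (5, 0, 3) -> finishes; pool += (3, 0, 3) = (8, 0, 6)
  proc-C needs (8, 0, 6) <= (8, 0, 6) -> finishes; pool += (1, 2, 1) = (9, 2, 7)
  proc-F needs (1, 1, 7) <= (9, 2, 7) -> finishes; pool += (0, 0, 1) = (9, 2, 8)
  proc-G needs (8, 2, 8) <= (9, 2, 8) -> finishes; pool += (2, 0, 1) = (11, 2, 9)


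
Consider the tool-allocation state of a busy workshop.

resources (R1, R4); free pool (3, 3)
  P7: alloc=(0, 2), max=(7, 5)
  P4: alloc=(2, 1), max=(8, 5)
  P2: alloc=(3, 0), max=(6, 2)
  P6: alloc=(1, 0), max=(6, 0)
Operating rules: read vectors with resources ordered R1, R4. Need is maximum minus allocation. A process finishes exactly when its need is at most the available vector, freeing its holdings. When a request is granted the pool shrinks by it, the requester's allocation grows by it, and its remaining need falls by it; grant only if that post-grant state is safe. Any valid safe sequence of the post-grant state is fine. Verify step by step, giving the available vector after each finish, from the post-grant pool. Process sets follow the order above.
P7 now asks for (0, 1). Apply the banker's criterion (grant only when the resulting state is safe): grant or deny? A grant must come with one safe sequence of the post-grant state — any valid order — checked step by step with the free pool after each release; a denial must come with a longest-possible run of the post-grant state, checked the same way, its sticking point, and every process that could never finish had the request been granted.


GRANT. The post-grant state is safe; one safe sequence: P2, P6, P7, P4.
Key observation: granting shrinks the pool to (3, 2), yet P2 still fits and the chain goes through.
Verifying the post-grant state step by step:
  pool = (3, 2)
  run P2 (needs (3, 2), free (3, 2)); after release of (3, 0) the pool is (6, 2)
  run P6 (needs (5, 0), free (6, 2)); after release of (1, 0) the pool is (7, 2)
  run P7 (needs (7, 2), free (7, 2)); after release of (0, 3) the pool is (7, 5)
  run P4 (needs (6, 4), free (7, 5)); after release of (2, 1) the pool is (9, 6)


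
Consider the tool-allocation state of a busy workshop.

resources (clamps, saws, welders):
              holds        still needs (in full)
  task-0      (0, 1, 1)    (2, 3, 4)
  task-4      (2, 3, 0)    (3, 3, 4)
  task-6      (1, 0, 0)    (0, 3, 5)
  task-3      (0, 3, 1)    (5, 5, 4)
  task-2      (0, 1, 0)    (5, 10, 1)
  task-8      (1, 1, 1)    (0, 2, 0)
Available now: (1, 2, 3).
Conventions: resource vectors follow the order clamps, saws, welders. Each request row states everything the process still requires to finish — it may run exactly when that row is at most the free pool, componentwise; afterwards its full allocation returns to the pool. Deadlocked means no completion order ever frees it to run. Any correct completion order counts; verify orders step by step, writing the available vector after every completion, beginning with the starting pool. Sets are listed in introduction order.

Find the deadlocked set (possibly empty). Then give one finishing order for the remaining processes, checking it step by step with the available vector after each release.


Nothing here is deadlocked.
Key observation: the pool covers task-8 at once, and every later process fits after earlier releases.
A valid finishing order for the others: task-8, task-0, task-6, task-4, task-3, task-2. Check, step by step:
  pool = (1, 2, 3)
  run task-8 (needs (0, 2, 0), free (1, 2, 3)); after release of (1, 1, 1) the pool is (2, 3, 4)
  run task-0 (needs (2, 3, 4), free (2, 3, 4)); after release of (0, 1, 1) the pool is (2, 4, 5)
  run task-6 (needs (0, 3, 5), free (2, 4, 5)); after release of (1, 0, 0) the pool is (3, 4, 5)
  run task-4 (needs (3, 3, 4), free (3, 4, 5)); after release of (2, 3, 0) the pool is (5, 7, 5)
  run task-3 (needs (5, 5, 4), free (5, 7, 5)); after release of (0, 3, 1) the pool is (5, 10, 6)
  run task-2 (needs (5, 10, 1), free (5, 10, 6)); after release of (0, 1, 0) the pool is (5, 11, 6)


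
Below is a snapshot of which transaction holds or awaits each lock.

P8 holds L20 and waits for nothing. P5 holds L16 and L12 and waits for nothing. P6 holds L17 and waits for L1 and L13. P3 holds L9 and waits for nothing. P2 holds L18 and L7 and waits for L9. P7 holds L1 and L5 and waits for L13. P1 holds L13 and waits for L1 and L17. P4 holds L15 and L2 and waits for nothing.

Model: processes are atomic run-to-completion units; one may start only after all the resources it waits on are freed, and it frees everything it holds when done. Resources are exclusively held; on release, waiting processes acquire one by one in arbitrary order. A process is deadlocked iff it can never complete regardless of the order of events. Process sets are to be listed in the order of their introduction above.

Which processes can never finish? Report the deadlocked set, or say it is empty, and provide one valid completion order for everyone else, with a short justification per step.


The deadlocked set is P6, P7 and P1.
Key observation: the wait chain closes on itself along P6 -> P7 -> P1 -> P6; no other process is dragged down with it.
The rest can finish in the order P4, P8, P3, P2, P5.
Walking it through:
  run P4 (it waits on nothing); releases L15 and L2
  run P8 (it waits on nothing); releases L20
  run P3 (it waits on nothing); releases L9
  run P2 (all its waits — L9 — are resolved); releases L18 and L7
  run P5 (it waits on nothing); releases L16 and L12


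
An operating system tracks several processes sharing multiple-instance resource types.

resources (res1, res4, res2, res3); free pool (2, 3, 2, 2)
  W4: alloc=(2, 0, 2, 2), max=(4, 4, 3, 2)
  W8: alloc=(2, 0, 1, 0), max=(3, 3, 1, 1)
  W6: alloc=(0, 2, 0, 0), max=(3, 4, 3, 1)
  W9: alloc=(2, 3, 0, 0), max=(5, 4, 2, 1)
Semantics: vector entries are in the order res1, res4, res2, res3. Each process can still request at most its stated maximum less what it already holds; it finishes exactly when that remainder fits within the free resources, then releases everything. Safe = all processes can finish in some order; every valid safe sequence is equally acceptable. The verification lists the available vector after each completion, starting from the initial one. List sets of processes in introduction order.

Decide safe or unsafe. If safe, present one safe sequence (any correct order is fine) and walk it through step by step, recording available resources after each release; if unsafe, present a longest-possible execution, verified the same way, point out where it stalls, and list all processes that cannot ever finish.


SAFE — a valid safe sequence is W8, W6, W4, W9.
Key observation: the order's first zero-slack moment is W8 ((1, 3, 0, 1) needed, (2, 3, 2, 2) free — a requested resource with nothing to spare).
Walking it through:
  pool = (2, 3, 2, 2)
  W8: need (1, 3, 0, 1) fits (2, 3, 2, 2); releases (2, 0, 1, 0), pool now (4, 3, 3, 2)
  W6: need (3, 2, 3, 1) fits (4, 3, 3, 2); releases (0, 2, 0, 0), pool now (4, 5, 3, 2)
  W4: need (2, 4, 1, 0) fits (4, 5, 3, 2); releases (2, 0, 2, 2), pool now (6, 5, 5, 4)
  W9: need (3, 1, 2, 1) fits (6, 5, 5, 4); releases (2, 3, 0, 0), pool now (8, 8, 5, 4)
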